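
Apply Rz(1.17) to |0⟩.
(0.8337 - 0.5522i)|0⟩

Rz(1.17) = [[e^(−iθ/2), 0], [0, e^(iθ/2)]] with e^(±iθ/2) = cos(θ/2) ± i·sin(θ/2); θ = 1.17, cos(θ/2) ≈ 0.833712, sin(θ/2) ≈ 0.552199.
With a = amp(|0⟩) = 1 and b = amp(|1⟩) = 0:
new amp(|0⟩) = (0.833712 - 0.552199i)·a = (0.8337 - 0.5522i)
new amp(|1⟩) = (0.833712 + 0.552199i)·b = 0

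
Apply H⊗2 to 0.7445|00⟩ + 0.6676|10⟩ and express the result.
0.7061|00⟩ + 0.7061|01⟩ + 0.03845|10⟩ + 0.03845|11⟩

H⊗2 gives amp(|y⟩) = (1/2) Σ_x (−1)^(x·y) amp(|x⟩), where x·y is the number of positions in which both x and y have a 1.
|00⟩: (0.7445 + 0.6676)/2 = 0.7061
|01⟩: (0.7445 + 0.6676)/2 = 0.7061
|10⟩: (0.7445 - 0.6676)/2 = 0.03845
|11⟩: (0.7445 - 0.6676)/2 = 0.03845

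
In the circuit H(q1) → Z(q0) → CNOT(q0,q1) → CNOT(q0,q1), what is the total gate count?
4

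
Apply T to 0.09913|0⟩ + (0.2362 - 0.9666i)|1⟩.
0.09913|0⟩ + (0.8505 - 0.5165i)|1⟩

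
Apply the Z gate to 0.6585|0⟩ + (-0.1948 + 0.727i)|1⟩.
0.6585|0⟩ + (0.1948 - 0.727i)|1⟩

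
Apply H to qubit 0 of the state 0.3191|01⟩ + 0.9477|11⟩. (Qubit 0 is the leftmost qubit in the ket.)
0.8958|01⟩ - 0.4445|11⟩

H on qubit 0 mixes each pair of kets that differ only in qubit 0: amplitudes (a, b) of (|…0…⟩, |…1…⟩) become ((a + b)/√2, (a − b)/√2). Kets absent from the input have amplitude 0.
(|01⟩, |11⟩): (a, b) = (0.3191, 0.9477) → (0.8958, -0.4445)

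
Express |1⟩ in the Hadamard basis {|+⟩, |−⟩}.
1/√2|+⟩ - 1/√2|−⟩

With |ψ⟩ = α|0⟩ + β|1⟩, the Hadamard-basis coefficients are ⟨+|ψ⟩ = (α + β)/√2 and ⟨−|ψ⟩ = (α − β)/√2.
Here α = 0, β = 1: (α + β)/√2 = 1/√2, (α − β)/√2 = -1/√2.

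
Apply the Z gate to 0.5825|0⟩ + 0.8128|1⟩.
0.5825|0⟩ - 0.8128|1⟩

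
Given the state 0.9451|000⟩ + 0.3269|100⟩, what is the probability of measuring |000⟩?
0.8932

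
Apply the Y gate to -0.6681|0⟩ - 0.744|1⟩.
0.744i|0⟩ - 0.6681i|1⟩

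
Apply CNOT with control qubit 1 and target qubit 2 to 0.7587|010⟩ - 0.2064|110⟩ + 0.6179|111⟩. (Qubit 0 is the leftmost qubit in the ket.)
0.7587|011⟩ + 0.6179|110⟩ - 0.2064|111⟩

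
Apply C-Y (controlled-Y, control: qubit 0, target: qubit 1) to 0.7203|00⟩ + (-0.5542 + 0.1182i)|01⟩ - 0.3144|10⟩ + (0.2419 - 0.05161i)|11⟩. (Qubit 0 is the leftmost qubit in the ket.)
0.7203|00⟩ + (-0.5542 + 0.1182i)|01⟩ + (-0.05161 - 0.2419i)|10⟩ - 0.3144i|11⟩

C-Y leaves the control-|0⟩ kets |00⟩, |01⟩ unchanged and applies Y to qubit 1 on the control-|1⟩ pair (|10⟩, |11⟩).
Y = [[0, -i], [i, 0]].
With a = amp(|10⟩) = -0.3144 and b = amp(|11⟩) = (0.2419 - 0.05161i):
new amp(|10⟩) = (-i)·b = (-0.05161 - 0.2419i)
new amp(|11⟩) = (i)·a = -0.3144i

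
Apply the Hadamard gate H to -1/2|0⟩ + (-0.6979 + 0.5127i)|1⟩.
(-0.847 + 0.3625i)|0⟩ + (0.1399 - 0.3625i)|1⟩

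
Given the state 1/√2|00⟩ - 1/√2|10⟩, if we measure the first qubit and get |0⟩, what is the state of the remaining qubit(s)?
|0⟩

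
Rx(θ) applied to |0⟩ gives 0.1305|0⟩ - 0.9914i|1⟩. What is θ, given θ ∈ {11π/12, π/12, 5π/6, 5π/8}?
11π/12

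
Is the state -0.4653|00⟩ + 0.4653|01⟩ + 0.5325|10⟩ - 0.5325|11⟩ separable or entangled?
Separable

Writing the state as a|00⟩ + b|01⟩ + c|10⟩ + d|11⟩, it is a product state iff ad − bc = 0.
Here (a, b, c, d) = (-0.4653, 0.4653, 0.5325, -0.5325): ad − bc = (-0.4653)(-0.5325) − (0.4653)(0.5325) = 0, so the state is separable.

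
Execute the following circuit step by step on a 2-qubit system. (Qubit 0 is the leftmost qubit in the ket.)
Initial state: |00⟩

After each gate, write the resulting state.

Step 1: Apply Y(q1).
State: i|01⟩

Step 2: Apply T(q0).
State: i|01⟩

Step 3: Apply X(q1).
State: i|00⟩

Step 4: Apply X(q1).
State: i|01⟩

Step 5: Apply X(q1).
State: i|00⟩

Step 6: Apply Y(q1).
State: -|01⟩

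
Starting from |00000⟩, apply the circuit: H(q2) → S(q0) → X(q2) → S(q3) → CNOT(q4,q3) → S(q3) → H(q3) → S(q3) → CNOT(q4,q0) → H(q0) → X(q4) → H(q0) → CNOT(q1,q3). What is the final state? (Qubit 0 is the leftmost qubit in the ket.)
1/2|00001⟩ + (1/2)i|00011⟩ + 1/2|00101⟩ + (1/2)i|00111⟩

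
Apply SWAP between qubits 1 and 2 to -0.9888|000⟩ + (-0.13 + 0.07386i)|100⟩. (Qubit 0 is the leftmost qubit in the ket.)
-0.9888|000⟩ + (-0.13 + 0.07386i)|100⟩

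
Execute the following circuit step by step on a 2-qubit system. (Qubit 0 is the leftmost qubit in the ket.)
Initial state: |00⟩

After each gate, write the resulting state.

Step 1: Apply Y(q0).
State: i|10⟩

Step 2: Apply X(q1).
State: i|11⟩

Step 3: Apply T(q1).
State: (-1/√2 + (1/√2)i)|11⟩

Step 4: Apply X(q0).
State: (-1/√2 + (1/√2)i)|01⟩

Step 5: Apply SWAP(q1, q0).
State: (-1/√2 + (1/√2)i)|10⟩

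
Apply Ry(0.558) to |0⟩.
0.9613|0⟩ + 0.2754|1⟩

Ry(0.558) = [[cos(θ/2), −sin(θ/2)], [sin(θ/2), cos(θ/2)]]; θ = 0.558, cos(θ/2) ≈ 0.961331, sin(θ/2) ≈ 0.275394.
With a = amp(|0⟩) = 1 and b = amp(|1⟩) = 0:
new amp(|0⟩) = (0.961331)·a + (-0.275394)·b = 0.9613
new amp(|1⟩) = (0.275394)·a + (0.961331)·b = 0.2754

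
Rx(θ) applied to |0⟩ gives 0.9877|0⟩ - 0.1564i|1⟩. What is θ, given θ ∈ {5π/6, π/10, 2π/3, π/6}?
π/10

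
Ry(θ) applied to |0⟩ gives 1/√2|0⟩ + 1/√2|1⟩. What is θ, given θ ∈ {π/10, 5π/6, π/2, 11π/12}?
π/2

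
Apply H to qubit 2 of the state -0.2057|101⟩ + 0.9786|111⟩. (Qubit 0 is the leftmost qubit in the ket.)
-0.1455|100⟩ + 0.1455|101⟩ + 0.692|110⟩ - 0.692|111⟩

H on qubit 2 mixes each pair of kets that differ only in qubit 2: amplitudes (a, b) of (|…0…⟩, |…1…⟩) become ((a + b)/√2, (a − b)/√2). Kets absent from the input have amplitude 0.
(|100⟩, |101⟩): (a, b) = (0, -0.2057) → (-0.1455, 0.1455)
(|110⟩, |111⟩): (a, b) = (0, 0.9786) → (0.692, -0.692)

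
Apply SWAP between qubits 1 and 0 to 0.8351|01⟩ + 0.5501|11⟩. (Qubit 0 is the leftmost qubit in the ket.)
0.8351|10⟩ + 0.5501|11⟩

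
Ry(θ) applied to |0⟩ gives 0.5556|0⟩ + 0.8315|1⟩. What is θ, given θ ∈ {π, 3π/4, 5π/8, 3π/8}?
5π/8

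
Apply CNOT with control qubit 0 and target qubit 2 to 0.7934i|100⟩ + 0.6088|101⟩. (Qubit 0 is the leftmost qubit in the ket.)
0.6088|100⟩ + 0.7934i|101⟩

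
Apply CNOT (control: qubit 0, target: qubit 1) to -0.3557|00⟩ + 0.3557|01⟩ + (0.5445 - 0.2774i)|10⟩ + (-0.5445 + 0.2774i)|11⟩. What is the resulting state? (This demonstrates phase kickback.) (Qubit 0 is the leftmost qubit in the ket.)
-0.3557|00⟩ + 0.3557|01⟩ + (-0.5445 + 0.2774i)|10⟩ + (0.5445 - 0.2774i)|11⟩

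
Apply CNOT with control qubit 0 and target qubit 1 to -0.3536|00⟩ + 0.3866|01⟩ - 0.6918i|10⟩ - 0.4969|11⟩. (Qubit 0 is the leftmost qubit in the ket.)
-0.3536|00⟩ + 0.3866|01⟩ - 0.4969|10⟩ - 0.6918i|11⟩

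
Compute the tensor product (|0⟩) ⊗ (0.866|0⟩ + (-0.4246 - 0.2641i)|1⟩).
0.866|00⟩ + (-0.4246 - 0.2641i)|01⟩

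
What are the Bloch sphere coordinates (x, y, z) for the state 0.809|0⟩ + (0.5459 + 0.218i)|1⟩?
(0.8833, 0.3527, 0.309)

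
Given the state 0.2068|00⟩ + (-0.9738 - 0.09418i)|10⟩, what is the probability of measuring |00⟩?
0.04277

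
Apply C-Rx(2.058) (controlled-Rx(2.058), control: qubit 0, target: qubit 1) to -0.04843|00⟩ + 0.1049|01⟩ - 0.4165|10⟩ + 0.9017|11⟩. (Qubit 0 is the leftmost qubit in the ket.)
-0.04843|00⟩ + 0.1049|01⟩ + (-0.2148 - 0.7726i)|10⟩ + (0.465 + 0.3569i)|11⟩

C-Rx(2.058) leaves the control-|0⟩ kets |00⟩, |01⟩ unchanged and applies Rx(2.058) to qubit 1 on the control-|1⟩ pair (|10⟩, |11⟩).
Rx(2.058) = [[cos(θ/2), −i·sin(θ/2)], [−i·sin(θ/2), cos(θ/2)]]; θ = 2.058, cos(θ/2) ≈ 0.515676, sin(θ/2) ≈ 0.856784.
With a = amp(|10⟩) = -0.4165 and b = amp(|11⟩) = 0.9017:
new amp(|10⟩) = (0.515676)·a + (-0.856784i)·b = (-0.2148 - 0.7726i)
new amp(|11⟩) = (-0.856784i)·a + (0.515676)·b = (0.465 + 0.3569i)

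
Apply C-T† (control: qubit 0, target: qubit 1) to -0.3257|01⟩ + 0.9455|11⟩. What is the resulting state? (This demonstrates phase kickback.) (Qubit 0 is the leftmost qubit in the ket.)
-0.3257|01⟩ + (0.6686 - 0.6686i)|11⟩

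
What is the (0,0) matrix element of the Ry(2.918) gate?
0.1116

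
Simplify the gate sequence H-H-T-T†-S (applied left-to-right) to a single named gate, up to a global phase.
S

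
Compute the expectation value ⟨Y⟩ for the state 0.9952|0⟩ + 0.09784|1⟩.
0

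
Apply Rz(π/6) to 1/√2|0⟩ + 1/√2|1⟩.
(0.683 - 0.183i)|0⟩ + (0.683 + 0.183i)|1⟩

Rz(π/6) = [[e^(−iθ/2), 0], [0, e^(iθ/2)]] with e^(±iθ/2) = cos(θ/2) ± i·sin(θ/2); θ = π/6, cos(θ/2) ≈ 0.965926, sin(θ/2) ≈ 0.258819.
With a = amp(|0⟩) = 1/√2 and b = amp(|1⟩) = 1/√2:
new amp(|0⟩) = (0.965926 - 0.258819i)·a = (0.683 - 0.183i)
new amp(|1⟩) = (0.965926 + 0.258819i)·b = (0.683 + 0.183i)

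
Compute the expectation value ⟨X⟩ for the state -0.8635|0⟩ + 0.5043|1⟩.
-0.8709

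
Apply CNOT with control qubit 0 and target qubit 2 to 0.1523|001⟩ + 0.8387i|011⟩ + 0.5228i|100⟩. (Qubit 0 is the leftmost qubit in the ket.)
0.1523|001⟩ + 0.8387i|011⟩ + 0.5228i|101⟩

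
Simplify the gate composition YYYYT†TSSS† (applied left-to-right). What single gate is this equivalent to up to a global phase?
S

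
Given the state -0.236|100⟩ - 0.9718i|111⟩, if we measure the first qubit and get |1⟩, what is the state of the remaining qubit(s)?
-0.236|00⟩ - 0.9718i|11⟩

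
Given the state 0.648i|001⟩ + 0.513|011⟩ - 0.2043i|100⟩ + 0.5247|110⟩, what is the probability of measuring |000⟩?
0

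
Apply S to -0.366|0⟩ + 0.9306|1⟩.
-0.366|0⟩ + 0.9306i|1⟩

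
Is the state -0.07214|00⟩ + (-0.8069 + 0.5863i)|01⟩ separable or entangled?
Separable

Writing the state as a|00⟩ + b|01⟩ + c|10⟩ + d|11⟩, it is a product state iff ad − bc = 0.
Here (a, b, c, d) = (-0.07214, (-0.8069 + 0.5863i), 0, 0): ad − bc = (-0.07214)(0) − (-0.8069 + 0.5863i)(0) = 0, so the state is separable.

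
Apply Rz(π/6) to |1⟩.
(0.9659 + 0.2588i)|1⟩

Rz(π/6) = [[e^(−iθ/2), 0], [0, e^(iθ/2)]] with e^(±iθ/2) = cos(θ/2) ± i·sin(θ/2); θ = π/6, cos(θ/2) ≈ 0.965926, sin(θ/2) ≈ 0.258819.
With a = amp(|0⟩) = 0 and b = amp(|1⟩) = 1:
new amp(|0⟩) = (0.965926 - 0.258819i)·a = 0
new amp(|1⟩) = (0.965926 + 0.258819i)·b = (0.9659 + 0.2588i)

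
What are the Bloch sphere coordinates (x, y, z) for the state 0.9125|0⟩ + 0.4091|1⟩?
(0.7466, 0, 0.6653)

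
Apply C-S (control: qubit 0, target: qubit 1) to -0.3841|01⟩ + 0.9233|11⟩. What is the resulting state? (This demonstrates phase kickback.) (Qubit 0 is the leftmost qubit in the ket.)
-0.3841|01⟩ + 0.9233i|11⟩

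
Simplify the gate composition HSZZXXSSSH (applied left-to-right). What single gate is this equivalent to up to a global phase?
I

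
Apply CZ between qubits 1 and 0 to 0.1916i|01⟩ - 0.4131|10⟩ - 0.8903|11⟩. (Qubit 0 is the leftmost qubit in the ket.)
0.1916i|01⟩ - 0.4131|10⟩ + 0.8903|11⟩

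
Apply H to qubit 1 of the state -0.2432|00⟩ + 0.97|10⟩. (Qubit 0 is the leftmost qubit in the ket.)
-0.172|00⟩ - 0.172|01⟩ + 0.6859|10⟩ + 0.6859|11⟩

H on qubit 1 mixes each pair of kets that differ only in qubit 1: amplitudes (a, b) of (|…0…⟩, |…1…⟩) become ((a + b)/√2, (a − b)/√2). Kets absent from the input have amplitude 0.
(|00⟩, |01⟩): (a, b) = (-0.2432, 0) → (-0.172, -0.172)
(|10⟩, |11⟩): (a, b) = (0.97, 0) → (0.6859, 0.6859)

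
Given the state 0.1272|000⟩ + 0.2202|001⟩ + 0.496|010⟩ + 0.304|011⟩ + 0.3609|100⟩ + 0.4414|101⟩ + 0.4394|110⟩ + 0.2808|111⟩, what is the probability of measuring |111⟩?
0.07885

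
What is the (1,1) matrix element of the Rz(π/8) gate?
(0.9808 + 0.1951i)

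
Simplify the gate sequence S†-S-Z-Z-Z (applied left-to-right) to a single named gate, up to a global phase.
Z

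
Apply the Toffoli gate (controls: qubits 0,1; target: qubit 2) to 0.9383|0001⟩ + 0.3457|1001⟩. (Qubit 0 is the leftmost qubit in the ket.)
0.9383|0001⟩ + 0.3457|1001⟩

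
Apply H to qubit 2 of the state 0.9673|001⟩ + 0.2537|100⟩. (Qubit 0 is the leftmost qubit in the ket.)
0.684|000⟩ - 0.684|001⟩ + 0.1794|100⟩ + 0.1794|101⟩

H on qubit 2 mixes each pair of kets that differ only in qubit 2: amplitudes (a, b) of (|…0…⟩, |…1…⟩) become ((a + b)/√2, (a − b)/√2). Kets absent from the input have amplitude 0.
(|000⟩, |001⟩): (a, b) = (0, 0.9673) → (0.684, -0.684)
(|100⟩, |101⟩): (a, b) = (0.2537, 0) → (0.1794, 0.1794)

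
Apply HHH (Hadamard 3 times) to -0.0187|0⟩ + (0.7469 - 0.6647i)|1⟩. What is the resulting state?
(0.5149 - 0.47i)|0⟩ + (-0.5414 + 0.47i)|1⟩

H² = I, so H^3 = H: a single Hadamard. With (a, b) = (-0.0187, (0.7469 - 0.6647i)), H gives ((a + b)/√2, (a − b)/√2) = ((0.5149 - 0.47i), (-0.5414 + 0.47i)).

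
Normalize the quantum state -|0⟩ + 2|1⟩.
-1/√5|0⟩ + 0.8944|1⟩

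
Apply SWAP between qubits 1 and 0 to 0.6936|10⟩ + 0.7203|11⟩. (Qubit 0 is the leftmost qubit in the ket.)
0.6936|01⟩ + 0.7203|11⟩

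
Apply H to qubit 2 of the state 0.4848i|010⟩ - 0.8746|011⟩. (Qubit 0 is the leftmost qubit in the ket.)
(-0.6184 + 0.3428i)|010⟩ + (0.6184 + 0.3428i)|011⟩

H on qubit 2 mixes each pair of kets that differ only in qubit 2: amplitudes (a, b) of (|…0…⟩, |…1…⟩) become ((a + b)/√2, (a − b)/√2). Kets absent from the input have amplitude 0.
(|010⟩, |011⟩): (a, b) = (0.4848i, -0.8746) → ((-0.6184 + 0.3428i), (0.6184 + 0.3428i))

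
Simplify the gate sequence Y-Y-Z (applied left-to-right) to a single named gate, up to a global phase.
Z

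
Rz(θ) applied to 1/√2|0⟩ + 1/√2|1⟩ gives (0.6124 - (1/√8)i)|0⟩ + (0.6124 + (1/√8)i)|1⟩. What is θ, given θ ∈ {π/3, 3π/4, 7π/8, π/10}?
π/3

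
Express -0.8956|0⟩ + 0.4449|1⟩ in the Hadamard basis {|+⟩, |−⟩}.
-0.3187|+⟩ - 0.9479|−⟩

With |ψ⟩ = α|0⟩ + β|1⟩, the Hadamard-basis coefficients are ⟨+|ψ⟩ = (α + β)/√2 and ⟨−|ψ⟩ = (α − β)/√2.
Here α = -0.8956, β = 0.4449: (α + β)/√2 = -0.3187, (α − β)/√2 = -0.9479.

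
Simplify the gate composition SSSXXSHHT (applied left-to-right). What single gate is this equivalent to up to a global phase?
T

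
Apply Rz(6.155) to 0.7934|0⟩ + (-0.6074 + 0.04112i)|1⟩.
(-0.7918 - 0.05082i)|0⟩ + (0.6035 - 0.07994i)|1⟩

Rz(6.155) = [[e^(−iθ/2), 0], [0, e^(iθ/2)]] with e^(±iθ/2) = cos(θ/2) ± i·sin(θ/2); θ = 6.155, cos(θ/2) ≈ -0.997947, sin(θ/2) ≈ 0.0640488.
With a = amp(|0⟩) = 0.7934 and b = amp(|1⟩) = (-0.6074 + 0.04112i):
new amp(|0⟩) = (-0.997947 - 0.0640488i)·a = (-0.7918 - 0.05082i)
new amp(|1⟩) = (-0.997947 + 0.0640488i)·b = (0.6035 - 0.07994i)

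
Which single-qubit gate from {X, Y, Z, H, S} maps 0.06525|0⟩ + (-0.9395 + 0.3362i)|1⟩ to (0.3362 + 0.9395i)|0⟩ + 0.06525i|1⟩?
Y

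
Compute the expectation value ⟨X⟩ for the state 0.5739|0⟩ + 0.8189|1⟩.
0.9399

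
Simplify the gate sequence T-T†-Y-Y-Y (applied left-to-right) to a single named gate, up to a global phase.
Y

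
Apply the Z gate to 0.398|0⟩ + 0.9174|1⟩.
0.398|0⟩ - 0.9174|1⟩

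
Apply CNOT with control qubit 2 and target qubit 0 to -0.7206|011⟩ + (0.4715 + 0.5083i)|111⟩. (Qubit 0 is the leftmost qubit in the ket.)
(0.4715 + 0.5083i)|011⟩ - 0.7206|111⟩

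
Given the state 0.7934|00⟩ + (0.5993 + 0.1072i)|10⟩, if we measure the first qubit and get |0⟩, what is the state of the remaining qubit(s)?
|0⟩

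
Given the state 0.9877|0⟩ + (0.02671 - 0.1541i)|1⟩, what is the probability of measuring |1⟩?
0.02446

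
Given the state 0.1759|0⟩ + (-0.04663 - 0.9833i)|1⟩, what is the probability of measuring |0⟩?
0.03094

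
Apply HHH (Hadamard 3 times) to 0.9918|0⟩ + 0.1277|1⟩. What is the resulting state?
0.7916|0⟩ + 0.611|1⟩

H² = I, so H^3 = H: a single Hadamard. With (a, b) = (0.9918, 0.1277), H gives ((a + b)/√2, (a − b)/√2) = (0.7916, 0.611).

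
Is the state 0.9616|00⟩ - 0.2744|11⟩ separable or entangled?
Entangled

Writing the state as a|00⟩ + b|01⟩ + c|10⟩ + d|11⟩, it is a product state iff ad − bc = 0.
Here (a, b, c, d) = (0.9616, 0, 0, -0.2744): ad − bc = (0.9616)(-0.2744) − (0)(0) = -0.2639 ≠ 0, so the state is entangled.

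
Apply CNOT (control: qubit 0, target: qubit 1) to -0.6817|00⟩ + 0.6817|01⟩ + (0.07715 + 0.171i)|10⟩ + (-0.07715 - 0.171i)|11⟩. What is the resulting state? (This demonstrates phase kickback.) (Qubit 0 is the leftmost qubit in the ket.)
-0.6817|00⟩ + 0.6817|01⟩ + (-0.07715 - 0.171i)|10⟩ + (0.07715 + 0.171i)|11⟩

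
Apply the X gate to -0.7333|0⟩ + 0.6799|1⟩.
0.6799|0⟩ - 0.7333|1⟩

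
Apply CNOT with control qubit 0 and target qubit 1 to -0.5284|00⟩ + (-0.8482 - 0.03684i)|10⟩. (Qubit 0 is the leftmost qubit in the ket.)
-0.5284|00⟩ + (-0.8482 - 0.03684i)|11⟩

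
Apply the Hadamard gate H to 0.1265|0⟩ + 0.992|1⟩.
0.7909|0⟩ - 0.612|1⟩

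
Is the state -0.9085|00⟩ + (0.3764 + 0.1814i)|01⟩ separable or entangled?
Separable

Writing the state as a|00⟩ + b|01⟩ + c|10⟩ + d|11⟩, it is a product state iff ad − bc = 0.
Here (a, b, c, d) = (-0.9085, (0.3764 + 0.1814i), 0, 0): ad − bc = (-0.9085)(0) − (0.3764 + 0.1814i)(0) = 0, so the state is separable.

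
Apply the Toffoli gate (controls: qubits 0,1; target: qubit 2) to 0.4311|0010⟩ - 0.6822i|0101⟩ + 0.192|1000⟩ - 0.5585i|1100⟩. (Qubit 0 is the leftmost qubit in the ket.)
0.4311|0010⟩ - 0.6822i|0101⟩ + 0.192|1000⟩ - 0.5585i|1110⟩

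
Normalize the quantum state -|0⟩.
-|0⟩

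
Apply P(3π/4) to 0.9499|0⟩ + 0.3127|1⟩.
0.9499|0⟩ + (-0.2211 + 0.2211i)|1⟩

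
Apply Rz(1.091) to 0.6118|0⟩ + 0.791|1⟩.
(0.523 - 0.3174i)|0⟩ + (0.6762 + 0.4104i)|1⟩

Rz(1.091) = [[e^(−iθ/2), 0], [0, e^(iθ/2)]] with e^(±iθ/2) = cos(θ/2) ± i·sin(θ/2); θ = 1.091, cos(θ/2) ≈ 0.854868, sin(θ/2) ≈ 0.518846.
With a = amp(|0⟩) = 0.6118 and b = amp(|1⟩) = 0.791:
new amp(|0⟩) = (0.854868 - 0.518846i)·a = (0.523 - 0.3174i)
new amp(|1⟩) = (0.854868 + 0.518846i)·b = (0.6762 + 0.4104i)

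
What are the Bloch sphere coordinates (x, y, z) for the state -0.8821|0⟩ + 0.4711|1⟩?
(-0.8311, 0, 0.5562)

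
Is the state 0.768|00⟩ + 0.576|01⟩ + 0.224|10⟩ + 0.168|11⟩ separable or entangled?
Separable

Writing the state as a|00⟩ + b|01⟩ + c|10⟩ + d|11⟩, it is a product state iff ad − bc = 0.
Here (a, b, c, d) = (0.768, 0.576, 0.224, 0.168): ad − bc = (0.768)(0.168) − (0.576)(0.224) = 0, so the state is separable.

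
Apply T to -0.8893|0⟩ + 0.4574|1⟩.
-0.8893|0⟩ + (0.3234 + 0.3234i)|1⟩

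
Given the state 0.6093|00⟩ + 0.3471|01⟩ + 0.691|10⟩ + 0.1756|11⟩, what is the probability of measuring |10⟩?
0.4775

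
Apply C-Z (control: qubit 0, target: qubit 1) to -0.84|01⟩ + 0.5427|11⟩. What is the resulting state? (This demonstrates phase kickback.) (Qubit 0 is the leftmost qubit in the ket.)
-0.84|01⟩ - 0.5427|11⟩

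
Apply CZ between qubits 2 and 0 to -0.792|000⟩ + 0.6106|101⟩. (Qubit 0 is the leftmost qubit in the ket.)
-0.792|000⟩ - 0.6106|101⟩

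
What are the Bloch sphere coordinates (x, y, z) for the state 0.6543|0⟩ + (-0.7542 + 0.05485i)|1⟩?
(-0.9869, 0.07178, -0.1437)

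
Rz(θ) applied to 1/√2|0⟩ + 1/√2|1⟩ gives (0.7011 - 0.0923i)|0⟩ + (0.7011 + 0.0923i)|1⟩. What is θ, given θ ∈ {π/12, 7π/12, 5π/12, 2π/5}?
π/12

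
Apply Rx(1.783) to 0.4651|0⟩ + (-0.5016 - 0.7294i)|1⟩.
(-0.2753 + 0.3903i)|0⟩ + (-0.3151 - 0.8201i)|1⟩

Rx(1.783) = [[cos(θ/2), −i·sin(θ/2)], [−i·sin(θ/2), cos(θ/2)]]; θ = 1.783, cos(θ/2) ≈ 0.628246, sin(θ/2) ≈ 0.778015.
With a = amp(|0⟩) = 0.4651 and b = amp(|1⟩) = (-0.5016 - 0.7294i):
new amp(|0⟩) = (0.628246)·a + (-0.778015i)·b = (-0.2753 + 0.3903i)
new amp(|1⟩) = (-0.778015i)·a + (0.628246)·b = (-0.3151 - 0.8201i)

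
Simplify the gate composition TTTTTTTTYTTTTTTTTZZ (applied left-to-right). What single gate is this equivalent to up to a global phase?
Y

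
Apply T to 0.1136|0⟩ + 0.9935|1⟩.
0.1136|0⟩ + (0.7025 + 0.7025i)|1⟩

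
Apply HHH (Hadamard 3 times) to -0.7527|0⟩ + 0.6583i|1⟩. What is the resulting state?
(-0.5322 + 0.4655i)|0⟩ + (-0.5322 - 0.4655i)|1⟩

H² = I, so H^3 = H: a single Hadamard. With (a, b) = (-0.7527, 0.6583i), H gives ((a + b)/√2, (a − b)/√2) = ((-0.5322 + 0.4655i), (-0.5322 - 0.4655i)).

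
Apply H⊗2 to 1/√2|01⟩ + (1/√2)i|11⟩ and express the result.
(1/√8 + (1/√8)i)|00⟩ + (-1/√8 - (1/√8)i)|01⟩ + (1/√8 - (1/√8)i)|10⟩ + (-1/√8 + (1/√8)i)|11⟩

H⊗2 gives amp(|y⟩) = (1/2) Σ_x (−1)^(x·y) amp(|x⟩), where x·y is the number of positions in which both x and y have a 1.
|00⟩: (1/√2 + (1/√2)i)/2 = (1/√8 + (1/√8)i)
|01⟩: (-1/√2 - (1/√2)i)/2 = (-1/√8 - (1/√8)i)
|10⟩: (1/√2 - (1/√2)i)/2 = (1/√8 - (1/√8)i)
|11⟩: (-1/√2 + (1/√2)i)/2 = (-1/√8 + (1/√8)i)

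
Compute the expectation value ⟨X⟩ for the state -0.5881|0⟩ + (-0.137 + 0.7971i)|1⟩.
0.1611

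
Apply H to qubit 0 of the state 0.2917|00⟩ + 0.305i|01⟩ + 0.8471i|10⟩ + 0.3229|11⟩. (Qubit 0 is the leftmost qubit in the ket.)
(0.2063 + 0.599i)|00⟩ + (0.2283 + 0.2157i)|01⟩ + (0.2063 - 0.599i)|10⟩ + (-0.2283 + 0.2157i)|11⟩

H on qubit 0 mixes each pair of kets that differ only in qubit 0: amplitudes (a, b) of (|…0…⟩, |…1…⟩) become ((a + b)/√2, (a − b)/√2). Kets absent from the input have amplitude 0.
(|00⟩, |10⟩): (a, b) = (0.2917, 0.8471i) → ((0.2063 + 0.599i), (0.2063 - 0.599i))
(|01⟩, |11⟩): (a, b) = (0.305i, 0.3229) → ((0.2283 + 0.2157i), (-0.2283 + 0.2157i))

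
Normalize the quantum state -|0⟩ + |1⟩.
-1/√2|0⟩ + 1/√2|1⟩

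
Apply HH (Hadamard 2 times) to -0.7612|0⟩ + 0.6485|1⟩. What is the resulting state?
-0.7612|0⟩ + 0.6485|1⟩

H² = I, so an even number of Hadamards cancels: H^2 = I and the state is unchanged.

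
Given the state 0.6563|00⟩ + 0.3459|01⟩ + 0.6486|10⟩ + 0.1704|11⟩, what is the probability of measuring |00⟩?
0.4307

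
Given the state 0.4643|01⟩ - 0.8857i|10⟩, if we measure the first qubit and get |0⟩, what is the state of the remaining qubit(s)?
|1⟩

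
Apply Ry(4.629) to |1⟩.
-0.736|0⟩ - 0.677|1⟩

Ry(4.629) = [[cos(θ/2), −sin(θ/2)], [sin(θ/2), cos(θ/2)]]; θ = 4.629, cos(θ/2) ≈ -0.677018, sin(θ/2) ≈ 0.735966.
With a = amp(|0⟩) = 0 and b = amp(|1⟩) = 1:
new amp(|0⟩) = (-0.677018)·a + (-0.735966)·b = -0.736
new amp(|1⟩) = (0.735966)·a + (-0.677018)·b = -0.677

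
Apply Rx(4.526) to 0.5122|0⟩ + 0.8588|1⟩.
(-0.3269 - 0.6611i)|0⟩ + (-0.5481 - 0.3943i)|1⟩

Rx(4.526) = [[cos(θ/2), −i·sin(θ/2)], [−i·sin(θ/2), cos(θ/2)]]; θ = 4.526, cos(θ/2) ≈ -0.638235, sin(θ/2) ≈ 0.769841.
With a = amp(|0⟩) = 0.5122 and b = amp(|1⟩) = 0.8588:
new amp(|0⟩) = (-0.638235)·a + (-0.769841i)·b = (-0.3269 - 0.6611i)
new amp(|1⟩) = (-0.769841i)·a + (-0.638235)·b = (-0.5481 - 0.3943i)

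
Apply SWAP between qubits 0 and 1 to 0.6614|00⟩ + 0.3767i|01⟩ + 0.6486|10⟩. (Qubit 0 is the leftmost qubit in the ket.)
0.6614|00⟩ + 0.6486|01⟩ + 0.3767i|10⟩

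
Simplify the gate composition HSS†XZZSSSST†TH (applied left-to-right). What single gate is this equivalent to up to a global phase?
Z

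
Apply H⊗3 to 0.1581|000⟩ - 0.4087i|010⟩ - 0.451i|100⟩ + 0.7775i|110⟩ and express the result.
(0.0559 - 0.02906i)|000⟩ + (0.0559 - 0.02906i)|001⟩ + (0.0559 - 0.2898i)|010⟩ + (0.0559 - 0.2898i)|011⟩ + (0.0559 - 0.2599i)|100⟩ + (0.0559 - 0.2599i)|101⟩ + (0.0559 + 0.5788i)|110⟩ + (0.0559 + 0.5788i)|111⟩

H⊗3 gives amp(|y⟩) = (1/2√2) Σ_x (−1)^(x·y) amp(|x⟩), where x·y is the number of positions in which both x and y have a 1.
|000⟩: (0.1581 - 0.4087i - 0.451i + 0.7775i)/(2√2) = (0.0559 - 0.02906i)
|001⟩: (0.1581 - 0.4087i - 0.451i + 0.7775i)/(2√2) = (0.0559 - 0.02906i)
|010⟩: (0.1581 + 0.4087i - 0.451i - 0.7775i)/(2√2) = (0.0559 - 0.2898i)
|011⟩: (0.1581 + 0.4087i - 0.451i - 0.7775i)/(2√2) = (0.0559 - 0.2898i)
|100⟩: (0.1581 - 0.4087i + 0.451i - 0.7775i)/(2√2) = (0.0559 - 0.2599i)
|101⟩: (0.1581 - 0.4087i + 0.451i - 0.7775i)/(2√2) = (0.0559 - 0.2599i)
|110⟩: (0.1581 + 0.4087i + 0.451i + 0.7775i)/(2√2) = (0.0559 + 0.5788i)
|111⟩: (0.1581 + 0.4087i + 0.451i + 0.7775i)/(2√2) = (0.0559 + 0.5788i)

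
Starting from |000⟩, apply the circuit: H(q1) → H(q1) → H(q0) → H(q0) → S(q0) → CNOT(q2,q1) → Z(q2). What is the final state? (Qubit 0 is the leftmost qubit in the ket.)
|000⟩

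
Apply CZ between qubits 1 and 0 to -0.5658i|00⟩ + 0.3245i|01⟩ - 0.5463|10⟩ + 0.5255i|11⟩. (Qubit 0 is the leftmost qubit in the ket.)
-0.5658i|00⟩ + 0.3245i|01⟩ - 0.5463|10⟩ - 0.5255i|11⟩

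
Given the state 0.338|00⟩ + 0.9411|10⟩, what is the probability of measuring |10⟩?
0.8857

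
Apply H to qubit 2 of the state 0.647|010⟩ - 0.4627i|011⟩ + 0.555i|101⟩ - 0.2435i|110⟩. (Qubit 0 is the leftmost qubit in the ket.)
(0.4575 - 0.3272i)|010⟩ + (0.4575 + 0.3272i)|011⟩ + 0.3924i|100⟩ - 0.3924i|101⟩ - 0.1722i|110⟩ - 0.1722i|111⟩

H on qubit 2 mixes each pair of kets that differ only in qubit 2: amplitudes (a, b) of (|…0…⟩, |…1…⟩) become ((a + b)/√2, (a − b)/√2). Kets absent from the input have amplitude 0.
(|010⟩, |011⟩): (a, b) = (0.647, -0.4627i) → ((0.4575 - 0.3272i), (0.4575 + 0.3272i))
(|100⟩, |101⟩): (a, b) = (0, 0.555i) → (0.3924i, -0.3924i)
(|110⟩, |111⟩): (a, b) = (-0.2435i, 0) → (-0.1722i, -0.1722i)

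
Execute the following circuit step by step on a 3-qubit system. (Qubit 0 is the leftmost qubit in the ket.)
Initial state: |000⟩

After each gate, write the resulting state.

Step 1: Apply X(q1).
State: |010⟩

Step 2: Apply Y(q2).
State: i|011⟩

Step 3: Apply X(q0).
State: i|111⟩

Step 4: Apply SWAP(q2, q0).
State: i|111⟩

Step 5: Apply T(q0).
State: (-1/√2 + (1/√2)i)|111⟩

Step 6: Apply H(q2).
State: (-1/2 + (1/2)i)|110⟩ + (1/2 - (1/2)i)|111⟩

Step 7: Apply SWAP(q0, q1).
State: (-1/2 + (1/2)i)|110⟩ + (1/2 - (1/2)i)|111⟩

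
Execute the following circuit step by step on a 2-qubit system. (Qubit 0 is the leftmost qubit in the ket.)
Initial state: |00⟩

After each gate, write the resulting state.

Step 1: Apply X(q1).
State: |01⟩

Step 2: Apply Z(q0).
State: |01⟩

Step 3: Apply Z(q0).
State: |01⟩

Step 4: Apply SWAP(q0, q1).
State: |10⟩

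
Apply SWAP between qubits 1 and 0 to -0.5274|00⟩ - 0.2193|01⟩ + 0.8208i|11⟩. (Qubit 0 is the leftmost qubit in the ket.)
-0.5274|00⟩ - 0.2193|10⟩ + 0.8208i|11⟩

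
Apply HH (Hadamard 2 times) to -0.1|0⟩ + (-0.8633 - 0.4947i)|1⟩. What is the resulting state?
-0.1|0⟩ + (-0.8633 - 0.4947i)|1⟩

H² = I, so an even number of Hadamards cancels: H^2 = I and the state is unchanged.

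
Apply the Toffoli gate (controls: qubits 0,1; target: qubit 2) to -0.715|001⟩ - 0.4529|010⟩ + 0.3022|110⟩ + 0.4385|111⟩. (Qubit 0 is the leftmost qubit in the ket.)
-0.715|001⟩ - 0.4529|010⟩ + 0.4385|110⟩ + 0.3022|111⟩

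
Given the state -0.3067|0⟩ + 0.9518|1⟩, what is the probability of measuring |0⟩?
0.09406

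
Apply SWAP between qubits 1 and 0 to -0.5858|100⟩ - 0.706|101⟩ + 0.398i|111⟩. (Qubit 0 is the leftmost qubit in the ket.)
-0.5858|010⟩ - 0.706|011⟩ + 0.398i|111⟩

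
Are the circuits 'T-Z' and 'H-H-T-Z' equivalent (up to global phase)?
Yes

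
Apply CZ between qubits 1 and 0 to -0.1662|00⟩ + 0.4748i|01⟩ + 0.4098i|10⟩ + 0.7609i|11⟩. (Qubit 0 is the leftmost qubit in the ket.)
-0.1662|00⟩ + 0.4748i|01⟩ + 0.4098i|10⟩ - 0.7609i|11⟩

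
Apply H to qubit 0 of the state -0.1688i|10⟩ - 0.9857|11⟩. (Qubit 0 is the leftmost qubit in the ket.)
-0.1194i|00⟩ - 0.697|01⟩ + 0.1194i|10⟩ + 0.697|11⟩

H on qubit 0 mixes each pair of kets that differ only in qubit 0: amplitudes (a, b) of (|…0…⟩, |…1…⟩) become ((a + b)/√2, (a − b)/√2). Kets absent from the input have amplitude 0.
(|00⟩, |10⟩): (a, b) = (0, -0.1688i) → (-0.1194i, 0.1194i)
(|01⟩, |11⟩): (a, b) = (0, -0.9857) → (-0.697, 0.697)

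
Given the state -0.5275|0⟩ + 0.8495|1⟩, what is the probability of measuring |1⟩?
0.7217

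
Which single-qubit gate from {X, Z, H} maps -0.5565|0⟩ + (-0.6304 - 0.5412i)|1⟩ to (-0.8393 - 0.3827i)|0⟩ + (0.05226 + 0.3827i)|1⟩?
H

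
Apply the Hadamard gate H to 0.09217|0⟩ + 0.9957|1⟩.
0.7692|0⟩ - 0.6389|1⟩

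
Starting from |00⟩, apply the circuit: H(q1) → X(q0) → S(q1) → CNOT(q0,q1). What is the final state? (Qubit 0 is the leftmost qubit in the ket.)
(1/√2)i|10⟩ + 1/√2|11⟩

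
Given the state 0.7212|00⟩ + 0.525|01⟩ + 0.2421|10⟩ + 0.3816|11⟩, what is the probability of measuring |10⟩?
0.05861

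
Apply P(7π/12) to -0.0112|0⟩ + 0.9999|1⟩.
-0.0112|0⟩ + (-0.2588 + 0.9658i)|1⟩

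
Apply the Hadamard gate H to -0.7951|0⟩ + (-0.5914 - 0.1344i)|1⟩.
(-0.9804 - 0.09504i)|0⟩ + (-0.144 + 0.09504i)|1⟩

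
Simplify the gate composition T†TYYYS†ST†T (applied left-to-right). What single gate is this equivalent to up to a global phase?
Y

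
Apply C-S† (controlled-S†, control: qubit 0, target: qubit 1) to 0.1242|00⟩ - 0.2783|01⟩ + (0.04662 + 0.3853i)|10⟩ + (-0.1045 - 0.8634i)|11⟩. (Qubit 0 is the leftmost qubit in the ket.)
0.1242|00⟩ - 0.2783|01⟩ + (0.04662 + 0.3853i)|10⟩ + (-0.8634 + 0.1045i)|11⟩

C-S† leaves the control-|0⟩ kets |00⟩, |01⟩ unchanged and applies S† to qubit 1 on the control-|1⟩ pair (|10⟩, |11⟩).
S† = [[1, 0], [0, -i]].
With a = amp(|10⟩) = (0.04662 + 0.3853i) and b = amp(|11⟩) = (-0.1045 - 0.8634i):
new amp(|10⟩) = (1)·a = (0.04662 + 0.3853i)
new amp(|11⟩) = (-i)·b = (-0.8634 + 0.1045i)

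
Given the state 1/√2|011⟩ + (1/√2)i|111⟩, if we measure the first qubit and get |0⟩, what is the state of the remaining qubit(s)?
|11⟩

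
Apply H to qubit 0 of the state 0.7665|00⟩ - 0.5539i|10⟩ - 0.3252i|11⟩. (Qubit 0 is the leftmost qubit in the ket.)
(0.542 - 0.3917i)|00⟩ - 0.23i|01⟩ + (0.542 + 0.3917i)|10⟩ + 0.23i|11⟩

H on qubit 0 mixes each pair of kets that differ only in qubit 0: amplitudes (a, b) of (|…0…⟩, |…1…⟩) become ((a + b)/√2, (a − b)/√2). Kets absent from the input have amplitude 0.
(|00⟩, |10⟩): (a, b) = (0.7665, -0.5539i) → ((0.542 - 0.3917i), (0.542 + 0.3917i))
(|01⟩, |11⟩): (a, b) = (0, -0.3252i) → (-0.23i, 0.23i)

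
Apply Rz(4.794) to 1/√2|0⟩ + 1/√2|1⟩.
(-0.52 - 0.4792i)|0⟩ + (-0.52 + 0.4792i)|1⟩

Rz(4.794) = [[e^(−iθ/2), 0], [0, e^(iθ/2)]] with e^(±iθ/2) = cos(θ/2) ± i·sin(θ/2); θ = 4.794, cos(θ/2) ≈ -0.735364, sin(θ/2) ≈ 0.677672.
With a = amp(|0⟩) = 1/√2 and b = amp(|1⟩) = 1/√2:
new amp(|0⟩) = (-0.735364 - 0.677672i)·a = (-0.52 - 0.4792i)
new amp(|1⟩) = (-0.735364 + 0.677672i)·b = (-0.52 + 0.4792i)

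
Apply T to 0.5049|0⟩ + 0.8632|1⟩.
0.5049|0⟩ + (0.6104 + 0.6104i)|1⟩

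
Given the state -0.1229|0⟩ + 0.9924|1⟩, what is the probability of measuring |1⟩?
0.9849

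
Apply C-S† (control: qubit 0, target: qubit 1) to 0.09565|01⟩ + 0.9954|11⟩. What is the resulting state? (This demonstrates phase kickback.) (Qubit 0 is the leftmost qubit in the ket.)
0.09565|01⟩ - 0.9954i|11⟩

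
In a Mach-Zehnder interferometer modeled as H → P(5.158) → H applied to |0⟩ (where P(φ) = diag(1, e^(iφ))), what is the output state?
(0.7155 - 0.4512i)|0⟩ + (0.2845 + 0.4512i)|1⟩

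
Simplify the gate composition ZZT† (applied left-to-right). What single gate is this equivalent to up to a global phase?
T†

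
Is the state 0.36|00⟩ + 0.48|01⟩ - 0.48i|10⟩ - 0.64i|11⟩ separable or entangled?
Separable

Writing the state as a|00⟩ + b|01⟩ + c|10⟩ + d|11⟩, it is a product state iff ad − bc = 0.
Here (a, b, c, d) = (0.36, 0.48, -0.48i, -0.64i): ad − bc = (0.36)(-0.64i) − (0.48)(-0.48i) = 0, so the state is separable.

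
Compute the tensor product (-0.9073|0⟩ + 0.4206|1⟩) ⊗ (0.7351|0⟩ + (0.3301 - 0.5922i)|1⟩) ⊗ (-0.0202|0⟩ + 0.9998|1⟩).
0.01347|000⟩ - 0.6668|001⟩ + (0.00605 - 0.01085i)|010⟩ + (-0.2994 + 0.5372i)|011⟩ - 0.006245|100⟩ + 0.3091|101⟩ + (-0.002805 + 0.005031i)|110⟩ + (0.1388 - 0.249i)|111⟩

amp(|b₁b₂…⟩) = product of the factor amplitudes for bits b₁, b₂, …; only kets whose every factor amplitude is nonzero survive.
|000⟩: (-0.9073)(0.7351)(-0.0202) = 0.01347
|001⟩: (-0.9073)(0.7351)(0.9998) = -0.6668
|010⟩: (-0.9073)(0.3301 - 0.5922i)(-0.0202) = (0.00605 - 0.01085i)
|011⟩: (-0.9073)(0.3301 - 0.5922i)(0.9998) = (-0.2994 + 0.5372i)
|100⟩: (0.4206)(0.7351)(-0.0202) = -0.006245
|101⟩: (0.4206)(0.7351)(0.9998) = 0.3091
|110⟩: (0.4206)(0.3301 - 0.5922i)(-0.0202) = (-0.002805 + 0.005031i)
|111⟩: (0.4206)(0.3301 - 0.5922i)(0.9998) = (0.1388 - 0.249i)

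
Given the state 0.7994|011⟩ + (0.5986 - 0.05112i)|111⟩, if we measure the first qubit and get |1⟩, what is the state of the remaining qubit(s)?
(0.9964 - 0.08509i)|11⟩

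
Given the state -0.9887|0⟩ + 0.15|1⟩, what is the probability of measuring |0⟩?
0.9775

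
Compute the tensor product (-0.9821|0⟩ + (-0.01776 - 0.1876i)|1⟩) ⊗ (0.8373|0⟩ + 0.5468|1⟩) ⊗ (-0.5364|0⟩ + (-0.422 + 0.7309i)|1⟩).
0.4411|000⟩ + (0.347 - 0.601i)|001⟩ + 0.2881|010⟩ + (0.2266 - 0.3925i)|011⟩ + (0.007977 + 0.08426i)|100⟩ + (0.1211 + 0.05542i)|101⟩ + (0.005209 + 0.05502i)|110⟩ + (0.07907 + 0.03619i)|111⟩

amp(|b₁b₂…⟩) = product of the factor amplitudes for bits b₁, b₂, …; only kets whose every factor amplitude is nonzero survive.
|000⟩: (-0.9821)(0.8373)(-0.5364) = 0.4411
|001⟩: (-0.9821)(0.8373)(-0.422 + 0.7309i) = (0.347 - 0.601i)
|010⟩: (-0.9821)(0.5468)(-0.5364) = 0.2881
|011⟩: (-0.9821)(0.5468)(-0.422 + 0.7309i) = (0.2266 - 0.3925i)
|100⟩: (-0.01776 - 0.1876i)(0.8373)(-0.5364) = (0.007977 + 0.08426i)
|101⟩: (-0.01776 - 0.1876i)(0.8373)(-0.422 + 0.7309i) = (0.1211 + 0.05542i)
|110⟩: (-0.01776 - 0.1876i)(0.5468)(-0.5364) = (0.005209 + 0.05502i)
|111⟩: (-0.01776 - 0.1876i)(0.5468)(-0.422 + 0.7309i) = (0.07907 + 0.03619i)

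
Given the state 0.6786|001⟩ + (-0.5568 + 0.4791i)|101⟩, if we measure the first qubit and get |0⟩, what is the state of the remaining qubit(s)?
|01⟩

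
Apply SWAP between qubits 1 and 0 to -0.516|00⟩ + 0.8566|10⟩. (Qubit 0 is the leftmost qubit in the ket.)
-0.516|00⟩ + 0.8566|01⟩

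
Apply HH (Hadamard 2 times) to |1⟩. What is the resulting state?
|1⟩

H² = I, so an even number of Hadamards cancels: H^2 = I and the state is unchanged.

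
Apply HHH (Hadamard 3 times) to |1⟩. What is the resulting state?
1/√2|0⟩ - 1/√2|1⟩

H² = I, so H^3 = H: a single Hadamard. With (a, b) = (0, 1), H gives ((a + b)/√2, (a − b)/√2) = (1/√2, -1/√2).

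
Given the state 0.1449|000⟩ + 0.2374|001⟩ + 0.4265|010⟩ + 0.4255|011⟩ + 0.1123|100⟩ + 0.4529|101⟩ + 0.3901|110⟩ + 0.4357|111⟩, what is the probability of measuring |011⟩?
0.1811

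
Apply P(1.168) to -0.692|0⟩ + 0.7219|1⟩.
-0.692|0⟩ + (0.283 + 0.6641i)|1⟩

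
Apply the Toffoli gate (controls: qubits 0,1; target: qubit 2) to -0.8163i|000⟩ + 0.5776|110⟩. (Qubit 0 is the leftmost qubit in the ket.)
-0.8163i|000⟩ + 0.5776|111⟩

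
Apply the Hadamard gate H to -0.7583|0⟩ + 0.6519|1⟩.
-0.07524|0⟩ - 0.9972|1⟩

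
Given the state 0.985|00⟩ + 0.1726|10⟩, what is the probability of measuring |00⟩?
0.9702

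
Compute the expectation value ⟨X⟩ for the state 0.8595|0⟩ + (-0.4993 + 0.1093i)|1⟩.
-0.8583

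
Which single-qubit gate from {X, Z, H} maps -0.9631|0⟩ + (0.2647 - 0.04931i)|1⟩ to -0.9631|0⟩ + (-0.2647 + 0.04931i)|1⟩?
Z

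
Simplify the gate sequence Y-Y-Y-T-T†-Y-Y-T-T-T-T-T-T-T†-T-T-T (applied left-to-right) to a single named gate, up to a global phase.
Y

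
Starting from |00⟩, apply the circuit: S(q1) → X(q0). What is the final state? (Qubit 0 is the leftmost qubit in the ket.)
|10⟩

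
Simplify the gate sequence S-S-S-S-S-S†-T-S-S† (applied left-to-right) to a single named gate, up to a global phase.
T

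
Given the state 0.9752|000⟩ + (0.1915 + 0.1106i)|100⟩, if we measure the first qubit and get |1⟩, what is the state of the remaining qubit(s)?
(0.866 + 0.5001i)|00⟩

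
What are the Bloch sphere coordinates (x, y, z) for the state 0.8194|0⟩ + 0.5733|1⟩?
(0.9395, 0, 0.3427)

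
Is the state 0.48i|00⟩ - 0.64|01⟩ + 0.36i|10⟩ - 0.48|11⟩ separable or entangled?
Separable

Writing the state as a|00⟩ + b|01⟩ + c|10⟩ + d|11⟩, it is a product state iff ad − bc = 0.
Here (a, b, c, d) = (0.48i, -0.64, 0.36i, -0.48): ad − bc = (0.48i)(-0.48) − (-0.64)(0.36i) = 0, so the state is separable.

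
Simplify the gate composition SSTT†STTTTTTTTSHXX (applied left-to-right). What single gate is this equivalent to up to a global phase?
H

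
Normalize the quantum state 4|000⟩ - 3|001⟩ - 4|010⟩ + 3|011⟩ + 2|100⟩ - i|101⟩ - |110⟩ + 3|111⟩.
0.4961|000⟩ - 0.3721|001⟩ - 0.4961|010⟩ + 0.3721|011⟩ + 0.2481|100⟩ - 0.124i|101⟩ - 0.124|110⟩ + 0.3721|111⟩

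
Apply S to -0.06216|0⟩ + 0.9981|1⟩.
-0.06216|0⟩ + 0.9981i|1⟩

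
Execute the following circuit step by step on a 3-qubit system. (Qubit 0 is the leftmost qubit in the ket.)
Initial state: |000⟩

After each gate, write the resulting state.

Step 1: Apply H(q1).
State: 1/√2|000⟩ + 1/√2|010⟩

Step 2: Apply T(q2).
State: 1/√2|000⟩ + 1/√2|010⟩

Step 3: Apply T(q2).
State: 1/√2|000⟩ + 1/√2|010⟩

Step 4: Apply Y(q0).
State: (1/√2)i|100⟩ + (1/√2)i|110⟩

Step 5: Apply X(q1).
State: (1/√2)i|100⟩ + (1/√2)i|110⟩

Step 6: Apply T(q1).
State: (1/√2)i|100⟩ + (-1/2 + (1/2)i)|110⟩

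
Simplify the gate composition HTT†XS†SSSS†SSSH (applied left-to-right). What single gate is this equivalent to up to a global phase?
Z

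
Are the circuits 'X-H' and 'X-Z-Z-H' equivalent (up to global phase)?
Yes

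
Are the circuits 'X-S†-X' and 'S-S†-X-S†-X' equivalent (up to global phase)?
Yes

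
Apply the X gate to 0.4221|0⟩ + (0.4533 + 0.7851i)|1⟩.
(0.4533 + 0.7851i)|0⟩ + 0.4221|1⟩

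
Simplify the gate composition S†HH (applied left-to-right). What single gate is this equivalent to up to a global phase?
S†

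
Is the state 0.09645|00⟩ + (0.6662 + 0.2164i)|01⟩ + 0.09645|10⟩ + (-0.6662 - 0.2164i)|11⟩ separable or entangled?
Entangled

Writing the state as a|00⟩ + b|01⟩ + c|10⟩ + d|11⟩, it is a product state iff ad − bc = 0.
Here (a, b, c, d) = (0.09645, (0.6662 + 0.2164i), 0.09645, (-0.6662 - 0.2164i)): ad − bc = (0.09645)(-0.6662 - 0.2164i) − (0.6662 + 0.2164i)(0.09645) = (-0.1285 - 0.04174i) ≠ 0, so the state is entangled.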